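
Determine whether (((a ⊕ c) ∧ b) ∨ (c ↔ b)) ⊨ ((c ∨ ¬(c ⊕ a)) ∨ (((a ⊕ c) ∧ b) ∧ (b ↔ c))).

a | b | c || φ | ψ
T | T | T || T | T
T | T | F || T | F
T | F | T || F | T
T | F | F || T | F
F | T | T || T | T
F | T | F || F | T
F | F | T || F | T
F | F | F || T | T
At a=T, b=T, c=F we have φ true but ψ false, so φ does not entail ψ.

no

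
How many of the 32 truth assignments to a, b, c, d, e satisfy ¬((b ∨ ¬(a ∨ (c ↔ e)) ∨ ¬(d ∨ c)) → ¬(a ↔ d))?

11

a | b | c | d | e | φ
- | - | - | - | - | -
T | T | T | T | T | T
T | T | T | T | F | T
T | T | T | F | T | F
T | T | T | F | F | F
T | T | F | T | T | T
T | T | F | T | F | T
T | T | F | F | T | F
T | T | F | F | F | F
T | F | T | T | T | F
T | F | T | T | F | F
T | F | T | F | T | F
T | F | T | F | F | F
T | F | F | T | T | F
T | F | F | T | F | F
T | F | F | F | T | F
T | F | F | F | F | F
F | T | T | T | T | F
F | T | T | T | F | F
F | T | T | F | T | T
F | T | T | F | F | T
F | T | F | T | T | F
F | T | F | T | F | F
F | T | F | F | T | T
F | T | F | F | F | T
F | F | T | T | T | F
F | F | T | T | F | F
F | F | T | F | T | F
F | F | T | F | F | T
F | F | F | T | T | F
F | F | F | T | F | F
F | F | F | F | T | T
F | F | F | F | F | T
The formula is true on 11 of the 32 rows.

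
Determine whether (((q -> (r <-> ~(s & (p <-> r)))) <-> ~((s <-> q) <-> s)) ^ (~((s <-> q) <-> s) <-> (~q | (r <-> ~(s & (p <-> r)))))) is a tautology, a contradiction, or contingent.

p  q  r  s  |  φ
1  1  1  1  |  0
1  1  1  0  |  0
1  1  0  1  |  0
1  1  0  0  |  0
1  0  1  1  |  0
1  0  1  0  |  0
1  0  0  1  |  0
1  0  0  0  |  0
0  1  1  1  |  0
0  1  1  0  |  0
0  1  0  1  |  0
0  1  0  0  |  0
0  0  1  1  |  0
0  0  1  0  |  0
0  0  0  1  |  0
0  0  0  0  |  0
Every row is 0, so the formula is a contradiction.

contradiction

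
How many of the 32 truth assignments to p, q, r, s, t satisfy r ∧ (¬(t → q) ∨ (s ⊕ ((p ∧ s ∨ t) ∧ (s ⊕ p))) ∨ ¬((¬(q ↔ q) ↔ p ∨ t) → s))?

p | q | r | s | t || φ
F | F | F | F | F || F
F | F | F | F | T || F
F | F | F | T | F || F
F | F | F | T | T || F
F | F | T | F | F || T
F | F | T | F | T || T
F | F | T | T | F || T
F | F | T | T | T || T
F | T | F | F | F || F
F | T | F | F | T || F
F | T | F | T | F || F
F | T | F | T | T || F
F | T | T | F | F || T
F | T | T | F | T || F
F | T | T | T | F || T
F | T | T | T | T || F
T | F | F | F | F || F
T | F | F | F | T || F
T | F | F | T | F || F
T | F | F | T | T || F
T | F | T | F | F || F
T | F | T | F | T || T
T | F | T | T | F || T
T | F | T | T | T || T
T | T | F | F | F || F
T | T | F | F | T || F
T | T | F | T | F || F
T | T | F | T | T || F
T | T | T | F | F || F
T | T | T | F | T || T
T | T | T | T | F || T
T | T | T | T | T || T
The formula is true on 12 of the 32 rows.

12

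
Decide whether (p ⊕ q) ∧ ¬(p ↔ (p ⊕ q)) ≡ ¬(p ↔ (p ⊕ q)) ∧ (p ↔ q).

not equivalent

p | q | φ | ψ
- | - | - | -
0 | 0 | 0 | 0
0 | 1 | 1 | 0
1 | 0 | 0 | 0
1 | 1 | 0 | 1
The columns differ at p=0, q=1 (φ=1, ψ=0), so they are not equivalent.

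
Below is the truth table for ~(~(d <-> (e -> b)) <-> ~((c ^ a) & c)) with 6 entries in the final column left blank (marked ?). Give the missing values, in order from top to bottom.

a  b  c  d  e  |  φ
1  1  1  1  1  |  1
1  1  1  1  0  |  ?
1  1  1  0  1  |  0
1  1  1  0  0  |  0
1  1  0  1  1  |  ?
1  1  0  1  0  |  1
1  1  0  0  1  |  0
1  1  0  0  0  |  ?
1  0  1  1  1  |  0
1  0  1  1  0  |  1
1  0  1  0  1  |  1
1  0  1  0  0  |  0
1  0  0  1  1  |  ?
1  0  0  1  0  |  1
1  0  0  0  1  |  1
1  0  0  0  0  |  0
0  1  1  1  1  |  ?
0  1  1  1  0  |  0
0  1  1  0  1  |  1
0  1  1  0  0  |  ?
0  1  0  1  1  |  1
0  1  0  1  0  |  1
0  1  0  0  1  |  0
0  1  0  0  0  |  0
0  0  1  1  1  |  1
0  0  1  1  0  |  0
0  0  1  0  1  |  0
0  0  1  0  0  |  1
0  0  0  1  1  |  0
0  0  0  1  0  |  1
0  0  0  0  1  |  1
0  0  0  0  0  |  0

Row a=1, b=1, c=1, d=1, e=0: ~(d <-> (e -> b)) = 0, ~((c ^ a) & c) = 1, (~(d <-> (e -> b)) <-> ~((c ^ a) & c)) = 0, so the formula = 1.
Row a=1, b=1, c=0, d=1, e=1: ~(d <-> (e -> b)) = 0, ~((c ^ a) & c) = 1, (~(d <-> (e -> b)) <-> ~((c ^ a) & c)) = 0, so the formula = 1.
Row a=1, b=1, c=0, d=0, e=0: ~(d <-> (e -> b)) = 1, ~((c ^ a) & c) = 1, (~(d <-> (e -> b)) <-> ~((c ^ a) & c)) = 1, so the formula = 0.
Row a=1, b=0, c=0, d=1, e=1: ~(d <-> (e -> b)) = 1, ~((c ^ a) & c) = 1, (~(d <-> (e -> b)) <-> ~((c ^ a) & c)) = 1, so the formula = 0.
Row a=0, b=1, c=1, d=1, e=1: ~(d <-> (e -> b)) = 0, ~((c ^ a) & c) = 0, (~(d <-> (e -> b)) <-> ~((c ^ a) & c)) = 1, so the formula = 0.
Row a=0, b=1, c=1, d=0, e=0: ~(d <-> (e -> b)) = 1, ~((c ^ a) & c) = 0, (~(d <-> (e -> b)) <-> ~((c ^ a) & c)) = 0, so the formula = 1.

1, 1, 0, 0, 0, 1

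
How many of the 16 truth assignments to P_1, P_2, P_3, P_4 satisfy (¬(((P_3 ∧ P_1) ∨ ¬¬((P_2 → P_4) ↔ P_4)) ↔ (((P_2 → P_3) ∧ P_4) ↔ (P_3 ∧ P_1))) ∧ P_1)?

4

P_1 | P_2 | P_3 | P_4 | (P_3 ∧ P_1) | (P_2 → P_4) | ((P_2 → P_4) ↔ P_4) | ¬((P_2 → P_4) ↔ P_4) | ¬¬((P_2 → P_4) ↔ P_4) | (P_2 → P_3) | ((P_2 → P_3) ∧ P_4) | φ
--- | --- | --- | --- | ----------- | ----------- | ------------------- | -------------------- | --------------------- | ----------- | ------------------- | -
 1  |  1  |  1  |  1  |      1      |      1      |          1          |          0           |           1           |      1      |          1          | 0
 1  |  1  |  1  |  0  |      1      |      0      |          1          |          0           |           1           |      1      |          0          | 1
 1  |  1  |  0  |  1  |      0      |      1      |          1          |          0           |           1           |      0      |          0          | 0
 1  |  1  |  0  |  0  |      0      |      0      |          1          |          0           |           1           |      0      |          0          | 0
 1  |  0  |  1  |  1  |      1      |      1      |          1          |          0           |           1           |      1      |          1          | 0
 1  |  0  |  1  |  0  |      1      |      1      |          0          |          1           |           0           |      1      |          0          | 1
 1  |  0  |  0  |  1  |      0      |      1      |          1          |          0           |           1           |      1      |          1          | 1
 1  |  0  |  0  |  0  |      0      |      1      |          0          |          1           |           0           |      1      |          0          | 1
 0  |  1  |  1  |  1  |      0      |      1      |          1          |          0           |           1           |      1      |          1          | 0
 0  |  1  |  1  |  0  |      0      |      0      |          1          |          0           |           1           |      1      |          0          | 0
 0  |  1  |  0  |  1  |      0      |      1      |          1          |          0           |           1           |      0      |          0          | 0
 0  |  1  |  0  |  0  |      0      |      0      |          1          |          0           |           1           |      0      |          0          | 0
 0  |  0  |  1  |  1  |      0      |      1      |          1          |          0           |           1           |      1      |          1          | 0
 0  |  0  |  1  |  0  |      0      |      1      |          0          |          1           |           0           |      1      |          0          | 0
 0  |  0  |  0  |  1  |      0      |      1      |          1          |          0           |           1           |      1      |          1          | 0
 0  |  0  |  0  |  0  |      0      |      1      |          0          |          1           |           0           |      1      |          0          | 0
The formula is true on 4 of the 16 rows.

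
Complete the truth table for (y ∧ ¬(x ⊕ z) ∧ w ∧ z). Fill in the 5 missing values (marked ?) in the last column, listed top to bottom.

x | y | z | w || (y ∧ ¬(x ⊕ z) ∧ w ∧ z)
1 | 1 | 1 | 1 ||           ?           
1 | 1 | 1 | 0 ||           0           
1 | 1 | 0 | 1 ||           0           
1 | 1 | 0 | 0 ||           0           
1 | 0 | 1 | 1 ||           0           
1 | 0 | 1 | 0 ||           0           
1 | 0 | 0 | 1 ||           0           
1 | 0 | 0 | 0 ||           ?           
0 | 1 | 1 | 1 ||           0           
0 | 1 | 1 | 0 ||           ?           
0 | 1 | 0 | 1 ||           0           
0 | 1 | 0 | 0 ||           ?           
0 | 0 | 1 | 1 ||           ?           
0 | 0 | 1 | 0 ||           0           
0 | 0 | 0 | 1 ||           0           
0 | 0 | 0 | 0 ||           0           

Row x=1, y=1, z=1, w=1: ¬(x ⊕ z) = 1, so (y ∧ ¬(x ⊕ z) ∧ w ∧ z) = 1.
Row x=1, y=0, z=0, w=0: ¬(x ⊕ z) = 0, so (y ∧ ¬(x ⊕ z) ∧ w ∧ z) = 0.
Row x=0, y=1, z=1, w=0: ¬(x ⊕ z) = 0, so (y ∧ ¬(x ⊕ z) ∧ w ∧ z) = 0.
Row x=0, y=1, z=0, w=0: ¬(x ⊕ z) = 1, so (y ∧ ¬(x ⊕ z) ∧ w ∧ z) = 0.
Row x=0, y=0, z=1, w=1: ¬(x ⊕ z) = 0, so (y ∧ ¬(x ⊕ z) ∧ w ∧ z) = 0.

1, 0, 0, 0, 0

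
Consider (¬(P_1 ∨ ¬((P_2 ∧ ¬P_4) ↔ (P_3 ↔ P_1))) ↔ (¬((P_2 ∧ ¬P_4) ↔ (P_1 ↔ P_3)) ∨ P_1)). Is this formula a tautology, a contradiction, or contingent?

contradiction

P_1 | P_2 | P_3 | P_4 || φ
 1  |  1  |  1  |  1  || 0
 1  |  1  |  1  |  0  || 0
 1  |  1  |  0  |  1  || 0
 1  |  1  |  0  |  0  || 0
 1  |  0  |  1  |  1  || 0
 1  |  0  |  1  |  0  || 0
 1  |  0  |  0  |  1  || 0
 1  |  0  |  0  |  0  || 0
 0  |  1  |  1  |  1  || 0
 0  |  1  |  1  |  0  || 0
 0  |  1  |  0  |  1  || 0
 0  |  1  |  0  |  0  || 0
 0  |  0  |  1  |  1  || 0
 0  |  0  |  1  |  0  || 0
 0  |  0  |  0  |  1  || 0
 0  |  0  |  0  |  0  || 0
Every row is 0, so the formula is a contradiction.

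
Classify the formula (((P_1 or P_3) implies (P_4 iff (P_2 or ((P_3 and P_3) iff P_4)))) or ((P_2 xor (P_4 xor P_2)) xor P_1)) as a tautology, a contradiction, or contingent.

contingent

P_1 | P_2 | P_3 | P_4 || (P_1 or P_3) | (P_3 and P_3) | ((P_3 and P_3) iff P_4) | (P_4 xor P_2) | (P_2 xor (P_4 xor P_2)) | φ
 F  |  F  |  F  |  F  ||      F       |       F       |            T            |       F       |            F            | T
 F  |  F  |  F  |  T  ||      F       |       F       |            F            |       T       |            T            | T
 F  |  F  |  T  |  F  ||      T       |       T       |            F            |       F       |            F            | T
 F  |  F  |  T  |  T  ||      T       |       T       |            T            |       T       |            T            | T
 F  |  T  |  F  |  F  ||      F       |       F       |            T            |       T       |            F            | T
 F  |  T  |  F  |  T  ||      F       |       F       |            F            |       F       |            T            | T
 F  |  T  |  T  |  F  ||      T       |       T       |            F            |       T       |            F            | F
 F  |  T  |  T  |  T  ||      T       |       T       |            T            |       F       |            T            | T
 T  |  F  |  F  |  F  ||      T       |       F       |            T            |       F       |            F            | T
 T  |  F  |  F  |  T  ||      T       |       F       |            F            |       T       |            T            | F
 T  |  F  |  T  |  F  ||      T       |       T       |            F            |       F       |            F            | T
 T  |  F  |  T  |  T  ||      T       |       T       |            T            |       T       |            T            | T
 T  |  T  |  F  |  F  ||      T       |       F       |            T            |       T       |            F            | T
 T  |  T  |  F  |  T  ||      T       |       F       |            F            |       F       |            T            | T
 T  |  T  |  T  |  F  ||      T       |       T       |            F            |       T       |            F            | T
 T  |  T  |  T  |  T  ||      T       |       T       |            T            |       F       |            T            | T
14 of 16 rows are T, so the formula is contingent.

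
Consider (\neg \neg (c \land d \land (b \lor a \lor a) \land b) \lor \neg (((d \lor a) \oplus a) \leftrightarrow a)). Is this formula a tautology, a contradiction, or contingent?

contingent

a  b  c  d  |  φ
T  T  T  T  |  T
T  T  T  F  |  T
T  T  F  T  |  T
T  T  F  F  |  T
T  F  T  T  |  T
T  F  T  F  |  T
T  F  F  T  |  T
T  F  F  F  |  T
F  T  T  T  |  T
F  T  T  F  |  F
F  T  F  T  |  T
F  T  F  F  |  F
F  F  T  T  |  T
F  F  T  F  |  F
F  F  F  T  |  T
F  F  F  F  |  F
12 of 16 rows are T, so the formula is contingent.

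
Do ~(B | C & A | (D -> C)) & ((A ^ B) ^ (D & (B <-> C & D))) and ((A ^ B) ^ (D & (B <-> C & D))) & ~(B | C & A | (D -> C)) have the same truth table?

  A   |   B   |   C   |   D   |   φ   |   ψ  
----- | ----- | ----- | ----- | ----- | -----
 True |  True |  True |  True | False | False
 True |  True |  True | False | False | False
 True |  True | False |  True | False | False
 True |  True | False | False | False | False
 True | False |  True |  True | False | False
 True | False |  True | False | False | False
 True | False | False |  True | False | False
 True | False | False | False | False | False
False |  True |  True |  True | False | False
False |  True |  True | False | False | False
False |  True | False |  True | False | False
False |  True | False | False | False | False
False | False |  True |  True | False | False
False | False |  True | False | False | False
False | False | False |  True |  True |  True
False | False | False | False | False | False
The columns for φ and ψ agree on every row, so they are logically equivalent.

equivalent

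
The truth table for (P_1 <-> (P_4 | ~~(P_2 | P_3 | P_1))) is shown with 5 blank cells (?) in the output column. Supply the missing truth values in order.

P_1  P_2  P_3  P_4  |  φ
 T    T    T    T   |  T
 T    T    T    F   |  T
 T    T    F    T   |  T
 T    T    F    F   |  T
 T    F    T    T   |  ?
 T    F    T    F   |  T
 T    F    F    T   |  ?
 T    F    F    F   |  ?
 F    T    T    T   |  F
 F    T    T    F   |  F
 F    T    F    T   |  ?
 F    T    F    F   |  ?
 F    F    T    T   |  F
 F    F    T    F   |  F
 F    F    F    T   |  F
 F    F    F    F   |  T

Row P_1=T, P_2=F, P_3=T, P_4=T: (P_4 | ~~(P_2 | P_3 | P_1)) = T, so the formula = T.
Row P_1=T, P_2=F, P_3=F, P_4=T: (P_4 | ~~(P_2 | P_3 | P_1)) = T, so the formula = T.
Row P_1=T, P_2=F, P_3=F, P_4=F: (P_4 | ~~(P_2 | P_3 | P_1)) = T, so the formula = T.
Row P_1=F, P_2=T, P_3=F, P_4=T: (P_4 | ~~(P_2 | P_3 | P_1)) = T, so the formula = F.
Row P_1=F, P_2=T, P_3=F, P_4=F: (P_4 | ~~(P_2 | P_3 | P_1)) = T, so the formula = F.

T, T, T, F, F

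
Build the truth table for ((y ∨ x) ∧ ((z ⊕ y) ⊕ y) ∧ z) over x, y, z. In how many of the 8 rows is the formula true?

x | y | z || ((y ∨ x) ∧ ((z ⊕ y) ⊕ y) ∧ z)
1 | 1 | 1 ||               1              
1 | 1 | 0 ||               0              
1 | 0 | 1 ||               1              
1 | 0 | 0 ||               0              
0 | 1 | 1 ||               1              
0 | 1 | 0 ||               0              
0 | 0 | 1 ||               0              
0 | 0 | 0 ||               0              
The formula is true on 3 of the 8 rows.

3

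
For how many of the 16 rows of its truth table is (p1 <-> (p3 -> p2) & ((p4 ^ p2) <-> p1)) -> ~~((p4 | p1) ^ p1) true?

10

p1  p2  p3  p4     (p3 -> p2)  (p4 ^ p2)  ((p4 ^ p2) <-> p1)  (p4 | p1)  ((p4 | p1) ^ p1)  ~((p4 | p1) ^ p1)  ~~((p4 | p1) ^ p1)  φ
F   F   F   F          T           F              T               F             F                  T                  F           T
F   F   F   T          T           T              F               T             T                  F                  T           T
F   F   T   F          F           F              T               F             F                  T                  F           F
F   F   T   T          F           T              F               T             T                  F                  T           T
F   T   F   F          T           T              F               F             F                  T                  F           F
F   T   F   T          T           F              T               T             T                  F                  T           T
F   T   T   F          T           T              F               F             F                  T                  F           F
F   T   T   T          T           F              T               T             T                  F                  T           T
T   F   F   F          T           F              F               T             F                  T                  F           T
T   F   F   T          T           T              T               T             F                  T                  F           F
T   F   T   F          F           F              F               T             F                  T                  F           T
T   F   T   T          F           T              T               T             F                  T                  F           T
T   T   F   F          T           T              T               T             F                  T                  F           F
T   T   F   T          T           F              F               T             F                  T                  F           T
T   T   T   F          T           T              T               T             F                  T                  F           F
T   T   T   T          T           F              F               T             F                  T                  F           T
The formula is true on 10 of the 16 rows.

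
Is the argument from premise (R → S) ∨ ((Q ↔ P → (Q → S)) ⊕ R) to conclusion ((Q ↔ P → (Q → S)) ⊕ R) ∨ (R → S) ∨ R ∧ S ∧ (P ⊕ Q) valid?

yes

P | Q | R | S || φ | ψ
1 | 1 | 1 | 1 || 1 | 1
1 | 1 | 1 | 0 || 1 | 1
1 | 1 | 0 | 1 || 1 | 1
1 | 1 | 0 | 0 || 1 | 1
1 | 0 | 1 | 1 || 1 | 1
1 | 0 | 1 | 0 || 1 | 1
1 | 0 | 0 | 1 || 1 | 1
1 | 0 | 0 | 0 || 1 | 1
0 | 1 | 1 | 1 || 1 | 1
0 | 1 | 1 | 0 || 0 | 0
0 | 1 | 0 | 1 || 1 | 1
0 | 1 | 0 | 0 || 1 | 1
0 | 0 | 1 | 1 || 1 | 1
0 | 0 | 1 | 0 || 1 | 1
0 | 0 | 0 | 1 || 1 | 1
0 | 0 | 0 | 0 || 1 | 1
In every row where φ is true, ψ is also true, so φ ⊨ ψ.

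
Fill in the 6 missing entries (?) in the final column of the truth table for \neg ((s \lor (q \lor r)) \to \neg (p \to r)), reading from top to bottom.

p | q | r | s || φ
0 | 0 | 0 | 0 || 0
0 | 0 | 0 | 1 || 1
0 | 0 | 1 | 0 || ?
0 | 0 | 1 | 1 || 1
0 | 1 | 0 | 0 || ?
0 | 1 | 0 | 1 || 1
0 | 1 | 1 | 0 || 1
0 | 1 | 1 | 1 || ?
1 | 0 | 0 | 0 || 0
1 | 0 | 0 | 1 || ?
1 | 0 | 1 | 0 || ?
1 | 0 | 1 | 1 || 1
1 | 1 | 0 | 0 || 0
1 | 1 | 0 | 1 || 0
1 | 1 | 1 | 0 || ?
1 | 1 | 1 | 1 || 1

1, 1, 1, 0, 1, 1

Row p=0, q=0, r=1, s=0: (s \lor (q \lor r)) = 1, \neg (p \to r) = 0, ((s \lor (q \lor r)) \to \neg (p \to r)) = 0, so the formula = 1.
Row p=0, q=1, r=0, s=0: (s \lor (q \lor r)) = 1, \neg (p \to r) = 0, ((s \lor (q \lor r)) \to \neg (p \to r)) = 0, so the formula = 1.
Row p=0, q=1, r=1, s=1: (s \lor (q \lor r)) = 1, \neg (p \to r) = 0, ((s \lor (q \lor r)) \to \neg (p \to r)) = 0, so the formula = 1.
Row p=1, q=0, r=0, s=1: (s \lor (q \lor r)) = 1, \neg (p \to r) = 1, ((s \lor (q \lor r)) \to \neg (p \to r)) = 1, so the formula = 0.
Row p=1, q=0, r=1, s=0: (s \lor (q \lor r)) = 1, \neg (p \to r) = 0, ((s \lor (q \lor r)) \to \neg (p \to r)) = 0, so the formula = 1.
Row p=1, q=1, r=1, s=0: (s \lor (q \lor r)) = 1, \neg (p \to r) = 0, ((s \lor (q \lor r)) \to \neg (p \to r)) = 0, so the formula = 1.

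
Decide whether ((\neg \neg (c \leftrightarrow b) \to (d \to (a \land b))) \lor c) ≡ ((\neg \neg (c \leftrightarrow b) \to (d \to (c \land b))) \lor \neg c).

a  b  c  d  |  φ  ψ
0  0  0  0  |  1  1
0  0  0  1  |  0  1
0  0  1  0  |  1  1
0  0  1  1  |  1  1
0  1  0  0  |  1  1
0  1  0  1  |  1  1
0  1  1  0  |  1  1
0  1  1  1  |  1  1
1  0  0  0  |  1  1
1  0  0  1  |  0  1
1  0  1  0  |  1  1
1  0  1  1  |  1  1
1  1  0  0  |  1  1
1  1  0  1  |  1  1
1  1  1  0  |  1  1
1  1  1  1  |  1  1
The columns differ at a=0, b=0, c=0, d=1 (φ=0, ψ=1), so they are not equivalent.

not equivalent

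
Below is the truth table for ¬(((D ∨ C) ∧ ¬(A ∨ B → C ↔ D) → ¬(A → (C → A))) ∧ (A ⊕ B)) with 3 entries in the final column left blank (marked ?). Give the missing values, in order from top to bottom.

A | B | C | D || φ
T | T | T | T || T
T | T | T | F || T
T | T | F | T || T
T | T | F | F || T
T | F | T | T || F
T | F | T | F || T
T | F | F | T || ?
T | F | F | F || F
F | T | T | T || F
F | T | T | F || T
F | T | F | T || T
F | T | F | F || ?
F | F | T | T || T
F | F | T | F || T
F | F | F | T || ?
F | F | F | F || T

T, F, T

Row A=T, B=F, C=F, D=T: ((D ∨ C) ∧ ¬(A ∨ B → C ↔ D) → ¬(A → (C → A))) = F, (A ⊕ B) = T, (((D ∨ C) ∧ ¬(A ∨ B → C ↔ D) → ¬(A → (C → A))) ∧ (A ⊕ B)) = F, so the formula = T.
Row A=F, B=T, C=F, D=F: ((D ∨ C) ∧ ¬(A ∨ B → C ↔ D) → ¬(A → (C → A))) = T, (A ⊕ B) = T, (((D ∨ C) ∧ ¬(A ∨ B → C ↔ D) → ¬(A → (C → A))) ∧ (A ⊕ B)) = T, so the formula = F.
Row A=F, B=F, C=F, D=T: ((D ∨ C) ∧ ¬(A ∨ B → C ↔ D) → ¬(A → (C → A))) = T, (A ⊕ B) = F, (((D ∨ C) ∧ ¬(A ∨ B → C ↔ D) → ¬(A → (C → A))) ∧ (A ⊕ B)) = F, so the formula = T.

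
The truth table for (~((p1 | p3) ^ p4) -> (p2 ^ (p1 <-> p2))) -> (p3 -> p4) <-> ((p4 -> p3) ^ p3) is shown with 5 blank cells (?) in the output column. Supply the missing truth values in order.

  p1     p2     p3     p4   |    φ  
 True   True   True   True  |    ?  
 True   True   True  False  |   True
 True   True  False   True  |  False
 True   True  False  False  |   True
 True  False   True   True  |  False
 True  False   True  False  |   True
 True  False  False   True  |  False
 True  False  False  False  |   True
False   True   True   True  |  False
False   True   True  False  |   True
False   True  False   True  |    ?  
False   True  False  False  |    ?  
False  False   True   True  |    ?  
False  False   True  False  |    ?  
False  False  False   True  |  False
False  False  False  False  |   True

False, False, True, False, True

Row p1=True, p2=True, p3=True, p4=True: ((~((p1 | p3) ^ p4) -> (p2 ^ (p1 <-> p2))) -> (p3 -> p4)) = True, ((p4 -> p3) ^ p3) = False, so the formula = False.
Row p1=False, p2=True, p3=False, p4=True: ((~((p1 | p3) ^ p4) -> (p2 ^ (p1 <-> p2))) -> (p3 -> p4)) = True, ((p4 -> p3) ^ p3) = False, so the formula = False.
Row p1=False, p2=True, p3=False, p4=False: ((~((p1 | p3) ^ p4) -> (p2 ^ (p1 <-> p2))) -> (p3 -> p4)) = True, ((p4 -> p3) ^ p3) = True, so the formula = True.
Row p1=False, p2=False, p3=True, p4=True: ((~((p1 | p3) ^ p4) -> (p2 ^ (p1 <-> p2))) -> (p3 -> p4)) = True, ((p4 -> p3) ^ p3) = False, so the formula = False.
Row p1=False, p2=False, p3=True, p4=False: ((~((p1 | p3) ^ p4) -> (p2 ^ (p1 <-> p2))) -> (p3 -> p4)) = False, ((p4 -> p3) ^ p3) = False, so the formula = True.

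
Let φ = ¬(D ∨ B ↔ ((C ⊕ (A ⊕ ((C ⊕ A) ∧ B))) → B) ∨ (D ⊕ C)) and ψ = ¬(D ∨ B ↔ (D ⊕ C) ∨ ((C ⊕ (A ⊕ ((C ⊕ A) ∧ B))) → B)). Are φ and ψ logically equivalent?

equivalent

A  B  C  D  |  φ  ψ
0  0  0  0  |  1  1
0  0  0  1  |  0  0
0  0  1  0  |  1  1
0  0  1  1  |  1  1
0  1  0  0  |  0  0
0  1  0  1  |  0  0
0  1  1  0  |  0  0
0  1  1  1  |  0  0
1  0  0  0  |  0  0
1  0  0  1  |  0  0
1  0  1  0  |  1  1
1  0  1  1  |  0  0
1  1  0  0  |  0  0
1  1  0  1  |  0  0
1  1  1  0  |  0  0
1  1  1  1  |  0  0
The columns for φ and ψ agree on every row, so they are logically equivalent.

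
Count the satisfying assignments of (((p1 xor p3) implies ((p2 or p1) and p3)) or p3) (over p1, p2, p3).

6

p1 | p2 | p3 || (p1 xor p3) | (p2 or p1) | ((p2 or p1) and p3) | φ
0  | 0  | 0  ||      0      |     0      |          0          | 1
0  | 0  | 1  ||      1      |     0      |          0          | 1
0  | 1  | 0  ||      0      |     1      |          0          | 1
0  | 1  | 1  ||      1      |     1      |          1          | 1
1  | 0  | 0  ||      1      |     1      |          0          | 0
1  | 0  | 1  ||      0      |     1      |          1          | 1
1  | 1  | 0  ||      1      |     1      |          0          | 0
1  | 1  | 1  ||      0      |     1      |          1          | 1
The formula is true on 6 of the 8 rows.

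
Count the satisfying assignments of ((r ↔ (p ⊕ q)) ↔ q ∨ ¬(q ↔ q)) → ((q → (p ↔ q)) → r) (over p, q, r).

p  q  r  |  φ
F  F  F  |  T
F  F  T  |  T
F  T  F  |  T
F  T  T  |  T
T  F  F  |  F
T  F  T  |  T
T  T  F  |  F
T  T  T  |  T
The formula is true on 6 of the 8 rows.

6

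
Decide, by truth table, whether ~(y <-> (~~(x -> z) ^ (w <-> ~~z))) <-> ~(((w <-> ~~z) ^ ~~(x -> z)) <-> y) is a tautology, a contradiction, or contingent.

x  y  z  w  |  φ
0  0  0  0  |  1
0  0  0  1  |  1
0  0  1  0  |  1
0  0  1  1  |  1
0  1  0  0  |  1
0  1  0  1  |  1
0  1  1  0  |  1
0  1  1  1  |  1
1  0  0  0  |  1
1  0  0  1  |  1
1  0  1  0  |  1
1  0  1  1  |  1
1  1  0  0  |  1
1  1  0  1  |  1
1  1  1  0  |  1
1  1  1  1  |  1
Every row is 1, so the formula is a tautology.

tautology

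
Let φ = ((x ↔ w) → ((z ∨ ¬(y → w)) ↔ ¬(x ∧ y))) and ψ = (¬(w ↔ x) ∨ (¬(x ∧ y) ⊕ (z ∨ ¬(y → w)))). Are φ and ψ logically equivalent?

x | y | z | w || φ | ψ
F | F | F | F || F | T
F | F | F | T || T | T
F | F | T | F || T | F
F | F | T | T || T | T
F | T | F | F || T | F
F | T | F | T || T | T
F | T | T | F || T | F
F | T | T | T || T | T
T | F | F | F || T | T
T | F | F | T || F | T
T | F | T | F || T | T
T | F | T | T || T | F
T | T | F | F || T | T
T | T | F | T || T | F
T | T | T | F || T | T
T | T | T | T || F | T
The columns differ at x=F, y=F, z=F, w=F (φ=F, ψ=T), so they are not equivalent.

not equivalent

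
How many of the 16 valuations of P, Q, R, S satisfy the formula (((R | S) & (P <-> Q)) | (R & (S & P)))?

P  Q  R  S     (R | S)  (P <-> Q)  ((R | S) & (P <-> Q))  (S & P)  (R & (S & P))  φ
0  0  0  0        0         1                0               0           0        0
0  0  0  1        1         1                1               0           0        1
0  0  1  0        1         1                1               0           0        1
0  0  1  1        1         1                1               0           0        1
0  1  0  0        0         0                0               0           0        0
0  1  0  1        1         0                0               0           0        0
0  1  1  0        1         0                0               0           0        0
0  1  1  1        1         0                0               0           0        0
1  0  0  0        0         0                0               0           0        0
1  0  0  1        1         0                0               1           0        0
1  0  1  0        1         0                0               0           0        0
1  0  1  1        1         0                0               1           1        1
1  1  0  0        0         1                0               0           0        0
1  1  0  1        1         1                1               1           0        1
1  1  1  0        1         1                1               0           0        1
1  1  1  1        1         1                1               1           1        1
The formula is true on 7 of the 16 rows.

7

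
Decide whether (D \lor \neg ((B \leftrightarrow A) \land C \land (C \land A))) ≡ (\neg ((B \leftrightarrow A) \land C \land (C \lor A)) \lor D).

not equivalent

A | B | C | D | φ | ψ
- | - | - | - | - | -
T | T | T | T | T | T
T | T | T | F | F | F
T | T | F | T | T | T
T | T | F | F | T | T
T | F | T | T | T | T
T | F | T | F | T | T
T | F | F | T | T | T
T | F | F | F | T | T
F | T | T | T | T | T
F | T | T | F | T | T
F | T | F | T | T | T
F | T | F | F | T | T
F | F | T | T | T | T
F | F | T | F | T | F
F | F | F | T | T | T
F | F | F | F | T | T
The columns differ at A=F, B=F, C=T, D=F (φ=T, ψ=F), so they are not equivalent.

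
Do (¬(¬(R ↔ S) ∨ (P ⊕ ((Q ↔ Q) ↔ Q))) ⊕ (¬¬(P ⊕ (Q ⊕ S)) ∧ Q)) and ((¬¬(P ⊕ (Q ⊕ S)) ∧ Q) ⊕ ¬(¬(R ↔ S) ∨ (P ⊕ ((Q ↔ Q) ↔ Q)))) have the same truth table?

equivalent

P | Q | R | S | φ | ψ
- | - | - | - | - | -
T | T | T | T | F | F
T | T | T | F | F | F
T | T | F | T | T | T
T | T | F | F | T | T
T | F | T | T | F | F
T | F | T | F | F | F
T | F | F | T | F | F
T | F | F | F | F | F
F | T | T | T | F | F
F | T | T | F | T | T
F | T | F | T | F | F
F | T | F | F | T | T
F | F | T | T | T | T
F | F | T | F | F | F
F | F | F | T | F | F
F | F | F | F | T | T
The columns for φ and ψ agree on every row, so they are logically equivalent.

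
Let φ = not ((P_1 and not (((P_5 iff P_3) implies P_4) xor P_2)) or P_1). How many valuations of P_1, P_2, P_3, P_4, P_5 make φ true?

P_1 | P_2 | P_3 | P_4 | P_5 || φ
 1  |  1  |  1  |  1  |  1  || 0
 1  |  1  |  1  |  1  |  0  || 0
 1  |  1  |  1  |  0  |  1  || 0
 1  |  1  |  1  |  0  |  0  || 0
 1  |  1  |  0  |  1  |  1  || 0
 1  |  1  |  0  |  1  |  0  || 0
 1  |  1  |  0  |  0  |  1  || 0
 1  |  1  |  0  |  0  |  0  || 0
 1  |  0  |  1  |  1  |  1  || 0
 1  |  0  |  1  |  1  |  0  || 0
 1  |  0  |  1  |  0  |  1  || 0
 1  |  0  |  1  |  0  |  0  || 0
 1  |  0  |  0  |  1  |  1  || 0
 1  |  0  |  0  |  1  |  0  || 0
 1  |  0  |  0  |  0  |  1  || 0
 1  |  0  |  0  |  0  |  0  || 0
 0  |  1  |  1  |  1  |  1  || 1
 0  |  1  |  1  |  1  |  0  || 1
 0  |  1  |  1  |  0  |  1  || 1
 0  |  1  |  1  |  0  |  0  || 1
 0  |  1  |  0  |  1  |  1  || 1
 0  |  1  |  0  |  1  |  0  || 1
 0  |  1  |  0  |  0  |  1  || 1
 0  |  1  |  0  |  0  |  0  || 1
 0  |  0  |  1  |  1  |  1  || 1
 0  |  0  |  1  |  1  |  0  || 1
 0  |  0  |  1  |  0  |  1  || 1
 0  |  0  |  1  |  0  |  0  || 1
 0  |  0  |  0  |  1  |  1  || 1
 0  |  0  |  0  |  1  |  0  || 1
 0  |  0  |  0  |  0  |  1  || 1
 0  |  0  |  0  |  0  |  0  || 1
The formula is true on 16 of the 32 rows.

16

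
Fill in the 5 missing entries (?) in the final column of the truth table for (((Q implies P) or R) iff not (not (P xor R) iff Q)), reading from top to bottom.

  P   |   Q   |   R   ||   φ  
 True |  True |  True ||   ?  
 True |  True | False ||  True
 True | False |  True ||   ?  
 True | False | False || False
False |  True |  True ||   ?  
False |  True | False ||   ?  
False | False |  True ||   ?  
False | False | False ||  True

False, True, True, True, False

Row P=True, Q=True, R=True: ((Q implies P) or R) = True, not (not (P xor R) iff Q) = False, so the formula = False.
Row P=True, Q=False, R=True: ((Q implies P) or R) = True, not (not (P xor R) iff Q) = True, so the formula = True.
Row P=False, Q=True, R=True: ((Q implies P) or R) = True, not (not (P xor R) iff Q) = True, so the formula = True.
Row P=False, Q=True, R=False: ((Q implies P) or R) = False, not (not (P xor R) iff Q) = False, so the formula = True.
Row P=False, Q=False, R=True: ((Q implies P) or R) = True, not (not (P xor R) iff Q) = False, so the formula = False.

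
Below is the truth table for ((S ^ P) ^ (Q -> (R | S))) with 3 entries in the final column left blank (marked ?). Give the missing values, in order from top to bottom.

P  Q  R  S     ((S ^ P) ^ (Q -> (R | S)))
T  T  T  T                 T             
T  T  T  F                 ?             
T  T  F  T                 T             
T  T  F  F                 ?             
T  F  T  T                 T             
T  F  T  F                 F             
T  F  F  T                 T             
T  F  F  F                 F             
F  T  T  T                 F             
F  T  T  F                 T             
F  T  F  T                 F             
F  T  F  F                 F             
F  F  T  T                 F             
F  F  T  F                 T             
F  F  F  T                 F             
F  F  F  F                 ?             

Row P=T, Q=T, R=T, S=F: (S ^ P) = T, (Q -> (R | S)) = T, so ((S ^ P) ^ (Q -> (R | S))) = F.
Row P=T, Q=T, R=F, S=F: (S ^ P) = T, (Q -> (R | S)) = F, so ((S ^ P) ^ (Q -> (R | S))) = T.
Row P=F, Q=F, R=F, S=F: (S ^ P) = F, (Q -> (R | S)) = T, so ((S ^ P) ^ (Q -> (R | S))) = T.

F, T, T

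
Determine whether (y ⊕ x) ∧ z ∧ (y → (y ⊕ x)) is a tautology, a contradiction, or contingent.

x  y  z  |  (y ⊕ x)  (y → (y ⊕ x))  ((y ⊕ x) ∧ z ∧ (y → (y ⊕ x)))
T  T  T  |     F           F                      F              
T  T  F  |     F           F                      F              
T  F  T  |     T           T                      T              
T  F  F  |     T           T                      F              
F  T  T  |     T           T                      T              
F  T  F  |     T           T                      F              
F  F  T  |     F           T                      F              
F  F  F  |     F           T                      F              
2 of 8 rows are T, so the formula is contingent.

contingent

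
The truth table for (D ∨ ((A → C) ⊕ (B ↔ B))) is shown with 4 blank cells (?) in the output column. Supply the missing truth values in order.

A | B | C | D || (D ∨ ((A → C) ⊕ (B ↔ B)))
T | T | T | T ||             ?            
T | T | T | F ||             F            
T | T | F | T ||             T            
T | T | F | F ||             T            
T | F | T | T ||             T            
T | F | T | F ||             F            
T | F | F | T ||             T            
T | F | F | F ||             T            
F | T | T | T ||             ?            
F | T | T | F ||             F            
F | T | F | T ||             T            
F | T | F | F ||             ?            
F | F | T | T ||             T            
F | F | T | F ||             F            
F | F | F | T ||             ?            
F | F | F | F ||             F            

Row A=T, B=T, C=T, D=T: ((A → C) ⊕ (B ↔ B)) = F, so (D ∨ ((A → C) ⊕ (B ↔ B))) = T.
Row A=F, B=T, C=T, D=T: ((A → C) ⊕ (B ↔ B)) = F, so (D ∨ ((A → C) ⊕ (B ↔ B))) = T.
Row A=F, B=T, C=F, D=F: ((A → C) ⊕ (B ↔ B)) = F, so (D ∨ ((A → C) ⊕ (B ↔ B))) = F.
Row A=F, B=F, C=F, D=T: ((A → C) ⊕ (B ↔ B)) = F, so (D ∨ ((A → C) ⊕ (B ↔ B))) = T.

T, T, F, T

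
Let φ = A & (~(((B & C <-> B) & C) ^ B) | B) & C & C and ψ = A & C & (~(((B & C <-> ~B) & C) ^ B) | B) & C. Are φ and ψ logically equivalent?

A  B  C  |  φ  ψ
1  1  1  |  1  1
1  1  0  |  0  0
1  0  1  |  0  1
1  0  0  |  0  0
0  1  1  |  0  0
0  1  0  |  0  0
0  0  1  |  0  0
0  0  0  |  0  0
The columns differ at A=1, B=0, C=1 (φ=0, ψ=1), so they are not equivalent.

not equivalent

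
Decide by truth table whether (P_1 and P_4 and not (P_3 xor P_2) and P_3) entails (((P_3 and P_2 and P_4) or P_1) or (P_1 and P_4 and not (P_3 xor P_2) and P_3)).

yes

P_1 | P_2 | P_3 | P_4 | φ | ψ
--- | --- | --- | --- | - | -
 F  |  F  |  F  |  F  | F | F
 F  |  F  |  F  |  T  | F | F
 F  |  F  |  T  |  F  | F | F
 F  |  F  |  T  |  T  | F | F
 F  |  T  |  F  |  F  | F | F
 F  |  T  |  F  |  T  | F | F
 F  |  T  |  T  |  F  | F | F
 F  |  T  |  T  |  T  | F | T
 T  |  F  |  F  |  F  | F | T
 T  |  F  |  F  |  T  | F | T
 T  |  F  |  T  |  F  | F | T
 T  |  F  |  T  |  T  | F | T
 T  |  T  |  F  |  F  | F | T
 T  |  T  |  F  |  T  | F | T
 T  |  T  |  T  |  F  | F | T
 T  |  T  |  T  |  T  | T | T
In every row where φ is true, ψ is also true, so φ ⊨ ψ.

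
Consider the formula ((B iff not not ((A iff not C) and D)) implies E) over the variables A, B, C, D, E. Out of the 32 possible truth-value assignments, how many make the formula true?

A | B | C | D | E || φ
T | T | T | T | T || T
T | T | T | T | F || T
T | T | T | F | T || T
T | T | T | F | F || T
T | T | F | T | T || T
T | T | F | T | F || F
T | T | F | F | T || T
T | T | F | F | F || T
T | F | T | T | T || T
T | F | T | T | F || F
T | F | T | F | T || T
T | F | T | F | F || F
T | F | F | T | T || T
T | F | F | T | F || T
T | F | F | F | T || T
T | F | F | F | F || F
F | T | T | T | T || T
F | T | T | T | F || F
F | T | T | F | T || T
F | T | T | F | F || T
F | T | F | T | T || T
F | T | F | T | F || T
F | T | F | F | T || T
F | T | F | F | F || T
F | F | T | T | T || T
F | F | T | T | F || T
F | F | T | F | T || T
F | F | T | F | F || F
F | F | F | T | T || T
F | F | F | T | F || F
F | F | F | F | T || T
F | F | F | F | F || F
The formula is true on 24 of the 32 rows.

24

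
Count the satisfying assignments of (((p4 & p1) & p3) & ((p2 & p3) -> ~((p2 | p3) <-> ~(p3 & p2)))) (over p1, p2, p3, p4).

2

p1 | p2 | p3 | p4 | φ
-- | -- | -- | -- | -
F  | F  | F  | F  | F
F  | F  | F  | T  | F
F  | F  | T  | F  | F
F  | F  | T  | T  | F
F  | T  | F  | F  | F
F  | T  | F  | T  | F
F  | T  | T  | F  | F
F  | T  | T  | T  | F
T  | F  | F  | F  | F
T  | F  | F  | T  | F
T  | F  | T  | F  | F
T  | F  | T  | T  | T
T  | T  | F  | F  | F
T  | T  | F  | T  | F
T  | T  | T  | F  | F
T  | T  | T  | T  | T
The formula is true on 2 of the 16 rows.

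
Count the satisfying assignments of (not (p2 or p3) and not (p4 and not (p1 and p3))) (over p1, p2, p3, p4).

2

p1 | p2 | p3 | p4 || φ
T  | T  | T  | T  || F
T  | T  | T  | F  || F
T  | T  | F  | T  || F
T  | T  | F  | F  || F
T  | F  | T  | T  || F
T  | F  | T  | F  || F
T  | F  | F  | T  || F
T  | F  | F  | F  || T
F  | T  | T  | T  || F
F  | T  | T  | F  || F
F  | T  | F  | T  || F
F  | T  | F  | F  || F
F  | F  | T  | T  || F
F  | F  | T  | F  || F
F  | F  | F  | T  || F
F  | F  | F  | F  || T
The formula is true on 2 of the 16 rows.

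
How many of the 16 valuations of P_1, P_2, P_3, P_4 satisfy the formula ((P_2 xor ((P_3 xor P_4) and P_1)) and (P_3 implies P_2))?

7

P_1  P_2  P_3  P_4  |  (P_3 xor P_4)  ((P_3 xor P_4) and P_1)  (P_3 implies P_2)  φ
 F    F    F    F   |        F                   F                     T          F
 F    F    F    T   |        T                   F                     T          F
 F    F    T    F   |        T                   F                     F          F
 F    F    T    T   |        F                   F                     F          F
 F    T    F    F   |        F                   F                     T          T
 F    T    F    T   |        T                   F                     T          T
 F    T    T    F   |        T                   F                     T          T
 F    T    T    T   |        F                   F                     T          T
 T    F    F    F   |        F                   F                     T          F
 T    F    F    T   |        T                   T                     T          T
 T    F    T    F   |        T                   T                     F          F
 T    F    T    T   |        F                   F                     F          F
 T    T    F    F   |        F                   F                     T          T
 T    T    F    T   |        T                   T                     T          F
 T    T    T    F   |        T                   T                     T          F
 T    T    T    T   |        F                   F                     T          T
The formula is true on 7 of the 16 rows.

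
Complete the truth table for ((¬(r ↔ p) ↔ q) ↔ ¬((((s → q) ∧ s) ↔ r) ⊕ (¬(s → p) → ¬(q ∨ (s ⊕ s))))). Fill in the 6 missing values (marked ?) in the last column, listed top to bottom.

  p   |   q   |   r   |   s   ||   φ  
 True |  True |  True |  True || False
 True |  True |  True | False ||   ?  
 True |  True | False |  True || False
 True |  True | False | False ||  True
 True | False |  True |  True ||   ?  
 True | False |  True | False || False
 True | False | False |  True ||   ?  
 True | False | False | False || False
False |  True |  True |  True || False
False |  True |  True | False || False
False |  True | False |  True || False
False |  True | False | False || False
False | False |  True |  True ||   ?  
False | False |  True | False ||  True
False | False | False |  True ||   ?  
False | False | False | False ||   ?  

True, False, False, True, True, True

Row p=True, q=True, r=True, s=False: (¬(r ↔ p) ↔ q) = False, ¬((((s → q) ∧ s) ↔ r) ⊕ (¬(s → p) → ¬(q ∨ (s ⊕ s)))) = False, so the formula = True.
Row p=True, q=False, r=True, s=True: (¬(r ↔ p) ↔ q) = True, ¬((((s → q) ∧ s) ↔ r) ⊕ (¬(s → p) → ¬(q ∨ (s ⊕ s)))) = False, so the formula = False.
Row p=True, q=False, r=False, s=True: (¬(r ↔ p) ↔ q) = False, ¬((((s → q) ∧ s) ↔ r) ⊕ (¬(s → p) → ¬(q ∨ (s ⊕ s)))) = True, so the formula = False.
Row p=False, q=False, r=True, s=True: (¬(r ↔ p) ↔ q) = False, ¬((((s → q) ∧ s) ↔ r) ⊕ (¬(s → p) → ¬(q ∨ (s ⊕ s)))) = False, so the formula = True.
Row p=False, q=False, r=False, s=True: (¬(r ↔ p) ↔ q) = True, ¬((((s → q) ∧ s) ↔ r) ⊕ (¬(s → p) → ¬(q ∨ (s ⊕ s)))) = True, so the formula = True.
Row p=False, q=False, r=False, s=False: (¬(r ↔ p) ↔ q) = True, ¬((((s → q) ∧ s) ↔ r) ⊕ (¬(s → p) → ¬(q ∨ (s ⊕ s)))) = True, so the formula = True.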